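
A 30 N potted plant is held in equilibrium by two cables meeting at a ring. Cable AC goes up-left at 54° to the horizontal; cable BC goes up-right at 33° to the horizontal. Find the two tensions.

T_AC = 25.19 N, T_BC = 17.66 N

ΣF_x = 0: −T_AC·cos54° + T_BC·cos33° = 0 → T_BC = 0.700854·T_AC.
ΣF_y = 0: T_AC·sin54° + T_BC·sin33° = 30.
Substitute: T_AC·(0.809017 + 0.700854·0.544639) = 30 → T_AC = 25.1946 ≈ 25.19 N.
Then T_BC = 0.700854 × 25.1946 = 17.66 N.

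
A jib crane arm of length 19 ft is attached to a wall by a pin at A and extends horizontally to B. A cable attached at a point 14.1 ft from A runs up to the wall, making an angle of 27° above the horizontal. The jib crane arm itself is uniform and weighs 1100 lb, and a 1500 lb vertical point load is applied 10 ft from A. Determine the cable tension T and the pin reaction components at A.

ΣM about A: T·sin27°·14.1 − 1100·9.5 − 1500·10 = 0 → T = 25450/(14.1·0.45399) = 3975.78 ≈ 3976 lb.
ΣF_x = 0: A_x − T·cos27° = 0 → A_x = 3975.78 × 0.891007 = 3542 lb.
ΣF_y = 0: A_y + T·sin27° − 1100 − 1500 = 0 → A_y = 2600 − 3975.78 × 0.45399 = 795.0 lb.

T = 3976 lb, A_x = 3542 lb, A_y = 795.0 lb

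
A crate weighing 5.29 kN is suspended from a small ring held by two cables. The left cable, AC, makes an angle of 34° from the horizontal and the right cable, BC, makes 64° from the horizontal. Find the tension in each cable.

T_AC = 2.342 kN, T_BC = 4.429 kN

ΣF_x = 0: −T_AC·cos34° + T_BC·cos64° = 0 → T_BC = 1.89118·T_AC.
ΣF_y = 0: T_AC·sin34° + T_BC·sin64° = 5.29.
Substitute: T_AC·(0.559193 + 1.89118·0.898794) = 5.29 → T_AC = 2.34177 ≈ 2.342 kN.
Then T_BC = 1.89118 × 2.34177 = 4.429 kN.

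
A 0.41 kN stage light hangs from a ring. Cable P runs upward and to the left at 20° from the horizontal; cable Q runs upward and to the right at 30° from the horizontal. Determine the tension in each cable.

T_P = 0.4635 kN, T_Q = 0.5029 kN

ΣF_x = 0: −T_P·cos20° + T_Q·cos30° = 0 → T_Q = 1.08506·T_P.
ΣF_y = 0: T_P·sin20° + T_Q·sin30° = 0.41.
Substitute: T_P·(0.34202 + 1.08506·0.5) = 0.41 → T_P = 0.463513 ≈ 0.4635 kN.
Then T_Q = 1.08506 × 0.463513 = 0.5029 kN.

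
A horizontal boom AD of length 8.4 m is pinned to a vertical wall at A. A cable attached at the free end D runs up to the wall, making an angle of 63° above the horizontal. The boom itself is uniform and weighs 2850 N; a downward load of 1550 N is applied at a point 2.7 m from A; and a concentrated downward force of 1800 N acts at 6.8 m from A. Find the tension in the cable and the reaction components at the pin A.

ΣM about A: T·sin63°·8.4 − 2850·4.2 − 1550·2.7 − 1800·6.8 = 0 → T = 28395/(8.4·0.891007) = 3793.86 ≈ 3794 N.
ΣF_x = 0: A_x − T·cos63° = 0 → A_x = 3793.86 × 0.45399 = 1722 N.
ΣF_y = 0: A_y + T·sin63° − 2850 − 1550 − 1800 = 0 → A_y = 6200 − 3793.86 × 0.891007 = 2820 N.

T = 3794 N, A_x = 1722 N, A_y = 2820 N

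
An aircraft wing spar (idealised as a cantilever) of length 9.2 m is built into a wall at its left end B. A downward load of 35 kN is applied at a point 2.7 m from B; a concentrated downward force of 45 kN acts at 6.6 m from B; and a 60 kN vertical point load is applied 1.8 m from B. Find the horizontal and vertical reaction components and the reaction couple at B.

ΣF_x = 0: B_x = 0.
ΣF_y = 0: B_y − 35 − 45 − 60 = 0 → B_y = 140.0 kN.
ΣM about B: M_B − 35·2.7 − 45·6.6 − 60·1.8 = 0 → M_B = 499.5 kN·m.

B_x = 0, B_y = 140.0 kN, M_B = 499.5 kN·m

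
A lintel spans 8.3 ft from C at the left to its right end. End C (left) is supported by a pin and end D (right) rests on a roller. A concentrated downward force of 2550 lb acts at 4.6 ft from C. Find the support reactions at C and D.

Taking moments about C: D_y·8.3 − 2550·4.6 = 0 → D_y = 11730/8.3 = 1413.25 ≈ 1413 lb.
ΣF_y = 0: C_y + 1413.25 − 2550 = 0 → C_y = 1137 lb.
ΣF_x = 0: no horizontal applied forces, so C_x = 0.

C_x = 0, C_y = 1137 lb, D_y = 1413 lb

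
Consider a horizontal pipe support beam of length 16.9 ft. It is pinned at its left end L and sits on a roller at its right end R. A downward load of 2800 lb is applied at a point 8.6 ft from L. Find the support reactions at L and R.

L_x = 0, L_y = 1375 lb, R_y = 1425 lb

Taking moments about L: R_y·16.9 − 2800·8.6 = 0 → R_y = 24080/16.9 = 1424.85 ≈ 1425 lb.
ΣF_y = 0: L_y + 1424.85 − 2800 = 0 → L_y = 1375 lb.
ΣF_x = 0: no horizontal applied forces, so L_x = 0.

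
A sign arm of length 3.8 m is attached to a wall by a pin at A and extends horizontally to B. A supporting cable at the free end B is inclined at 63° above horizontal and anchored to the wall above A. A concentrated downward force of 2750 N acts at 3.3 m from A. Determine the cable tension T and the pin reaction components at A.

T = 2680 N, A_x = 1217 N, A_y = 361.8 N

ΣM about A: T·sin63°·3.8 − 2750·3.3 = 0 → T = 9075/(3.8·0.891007) = 2680.29 ≈ 2680 N.
ΣF_x = 0: A_x − T·cos63° = 0 → A_x = 2680.29 × 0.45399 = 1217 N.
ΣF_y = 0: A_y + T·sin63° − 2750 = 0 → A_y = 2750 − 2680.29 × 0.891007 = 361.8 N.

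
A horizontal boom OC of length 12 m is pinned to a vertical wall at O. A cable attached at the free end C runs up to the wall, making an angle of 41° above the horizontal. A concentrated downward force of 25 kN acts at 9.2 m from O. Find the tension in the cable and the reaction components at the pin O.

ΣM about O: T·sin41°·12 − 25·9.2 = 0 → T = 230/(12·0.656059) = 29.2149 ≈ 29.21 kN.
ΣF_x = 0: O_x − T·cos41° = 0 → O_x = 29.2149 × 0.75471 = 22.05 kN.
ΣF_y = 0: O_y + T·sin41° − 25 = 0 → O_y = 25 − 29.2149 × 0.656059 = 5.833 kN.

T = 29.21 kN, O_x = 22.05 kN, O_y = 5.833 kN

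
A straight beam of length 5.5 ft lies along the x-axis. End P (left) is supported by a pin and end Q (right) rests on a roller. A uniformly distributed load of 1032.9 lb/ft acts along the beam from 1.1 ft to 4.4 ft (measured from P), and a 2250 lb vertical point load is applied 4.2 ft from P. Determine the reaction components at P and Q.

Resultant of the distributed load: 1032.9 × 3.3 = 3408.57 lb at 2.75 ft from P.
ΣM about P: Q_y·5.5 − (1032.9·3.3)·2.75 − 2250·4.2 = 0 → Q_y = 18823.5675/5.5 = 3422.47 ≈ 3422 lb.
ΣF_y = 0: P_y + 3422.47 − 1032.9·3.3 − 2250 = 0 → P_y = 2236 lb.
ΣF_x = 0: no horizontal applied forces, so P_x = 0.

P_x = 0, P_y = 2236 lb, Q_y = 3422 lb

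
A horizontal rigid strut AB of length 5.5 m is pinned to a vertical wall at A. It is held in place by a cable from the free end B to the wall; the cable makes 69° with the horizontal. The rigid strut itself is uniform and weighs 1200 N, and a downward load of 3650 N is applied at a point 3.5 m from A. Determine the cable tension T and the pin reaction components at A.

T = 3131 N, A_x = 1122 N, A_y = 1927 N

ΣM about A: T·sin69°·5.5 − 1200·2.75 − 3650·3.5 = 0 → T = 16075/(5.5·0.93358) = 3130.67 ≈ 3131 N.
ΣF_x = 0: A_x − T·cos69° = 0 → A_x = 3130.67 × 0.358368 = 1122 N.
ΣF_y = 0: A_y + T·sin69° − 1200 − 3650 = 0 → A_y = 4850 − 3130.67 × 0.93358 = 1927 N.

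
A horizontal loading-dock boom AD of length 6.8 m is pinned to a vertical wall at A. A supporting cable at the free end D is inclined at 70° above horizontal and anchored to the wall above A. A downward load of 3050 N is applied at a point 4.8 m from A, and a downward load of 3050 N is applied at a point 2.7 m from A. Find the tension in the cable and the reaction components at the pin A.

ΣM about A: T·sin70°·6.8 − 3050·4.8 − 3050·2.7 = 0 → T = 22875/(6.8·0.939693) = 3579.86 ≈ 3580 N.
ΣF_x = 0: A_x − T·cos70° = 0 → A_x = 3579.86 × 0.34202 = 1224 N.
ΣF_y = 0: A_y + T·sin70° − 3050 − 3050 = 0 → A_y = 6100 − 3579.86 × 0.939693 = 2736 N.

T = 3580 N, A_x = 1224 N, A_y = 2736 N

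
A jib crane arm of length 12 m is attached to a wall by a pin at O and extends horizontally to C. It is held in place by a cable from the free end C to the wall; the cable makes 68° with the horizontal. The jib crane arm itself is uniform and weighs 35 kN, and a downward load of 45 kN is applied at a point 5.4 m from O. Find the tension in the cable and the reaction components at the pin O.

T = 40.71 kN, O_x = 15.25 kN, O_y = 42.25 kN

ΣM about O: T·sin68°·12 − 35·6 − 45·5.4 = 0 → T = 453/(12·0.927184) = 40.7147 ≈ 40.71 kN.
ΣF_x = 0: O_x − T·cos68° = 0 → O_x = 40.7147 × 0.374607 = 15.25 kN.
ΣF_y = 0: O_y + T·sin68° − 35 − 45 = 0 → O_y = 80 − 40.7147 × 0.927184 = 42.25 kN.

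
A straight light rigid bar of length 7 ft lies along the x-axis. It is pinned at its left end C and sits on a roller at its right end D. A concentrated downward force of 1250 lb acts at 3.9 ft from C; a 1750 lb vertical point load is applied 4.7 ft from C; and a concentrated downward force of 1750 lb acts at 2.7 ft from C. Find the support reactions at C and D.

C_x = 0, C_y = 2204 lb, D_y = 2546 lb

ΣM about C: D_y·7 − 1250·3.9 − 1750·4.7 − 1750·2.7 = 0 → D_y = 17825/7 = 2546.43 ≈ 2546 lb.
ΣF_y = 0: C_y + 2546.43 − 1250 − 1750 − 1750 = 0 → C_y = 2204 lb.
ΣF_x = 0: no horizontal applied forces, so C_x = 0.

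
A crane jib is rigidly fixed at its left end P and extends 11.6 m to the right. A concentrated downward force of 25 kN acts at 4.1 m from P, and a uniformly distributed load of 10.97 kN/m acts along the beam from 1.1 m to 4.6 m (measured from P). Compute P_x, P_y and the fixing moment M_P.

P_x = 0, P_y = 63.39 kN, M_P = 211.9 kN·m

Resultant of the distributed load: 10.97 × 3.5 = 38.395 kN at 2.85 m from P.
ΣF_x = 0: P_x = 0.
ΣF_y = 0: P_y − 25 − 10.97·3.5 = 0 → P_y = 63.39 kN.
ΣM about P: M_P − 25·4.1 − (10.97·3.5)·2.85 = 0 → M_P = 211.9 kN·m.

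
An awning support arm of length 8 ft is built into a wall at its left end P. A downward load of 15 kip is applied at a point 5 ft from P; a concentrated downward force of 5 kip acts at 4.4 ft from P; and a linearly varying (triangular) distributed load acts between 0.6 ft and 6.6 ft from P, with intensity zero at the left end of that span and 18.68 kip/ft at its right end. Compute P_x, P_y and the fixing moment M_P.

P_x = 0, P_y = 76.04 kip, M_P = 354.8 kip·ft

Resultant of the triangular load: ½ × 18.68 × 6 = 56.04 kip, acting at 4.6 ft from P (one-third of the span from the peak).
ΣF_x = 0: P_x = 0.
ΣF_y = 0: P_y − 15 − 5 − ½·18.68·6 = 0 → P_y = 76.04 kip.
ΣM about P: M_P − 15·5 − 5·4.4 − (½·18.68·6)·4.6 = 0 → M_P = 354.8 kip·ft.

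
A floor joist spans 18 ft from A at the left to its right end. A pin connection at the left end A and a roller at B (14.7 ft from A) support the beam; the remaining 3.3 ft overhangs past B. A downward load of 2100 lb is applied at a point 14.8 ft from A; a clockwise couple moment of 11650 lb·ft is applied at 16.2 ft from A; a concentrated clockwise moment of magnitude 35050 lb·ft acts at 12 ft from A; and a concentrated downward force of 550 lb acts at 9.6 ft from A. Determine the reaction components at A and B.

A_x = 0, A_y = -3000 lb, B_y = 5650 lb

Moments about A: B_y·14.7 − 2100·14.8 − 11650 − 35050 − 550·9.6 = 0 → B_y = 83060/14.7 = 5650.34 ≈ 5650 lb.
ΣF_y = 0: A_y + 5650.34 − 2100 − 550 = 0 → A_y = -3000 lb.
ΣF_x = 0: no horizontal applied forces, so A_x = 0.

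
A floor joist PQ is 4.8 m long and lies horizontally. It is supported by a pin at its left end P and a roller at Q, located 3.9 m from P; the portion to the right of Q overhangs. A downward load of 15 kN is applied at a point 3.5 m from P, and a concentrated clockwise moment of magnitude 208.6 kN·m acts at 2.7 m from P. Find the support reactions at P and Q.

P_x = 0, P_y = -51.95 kN, Q_y = 66.95 kN

ΣM about P: Q_y·3.9 − 15·3.5 − 208.6 = 0 → Q_y = 261.1/3.9 = 66.9487 ≈ 66.95 kN.
ΣF_y = 0: P_y + 66.9487 − 15 = 0 → P_y = -51.95 kN.
ΣF_x = 0: no horizontal applied forces, so P_x = 0.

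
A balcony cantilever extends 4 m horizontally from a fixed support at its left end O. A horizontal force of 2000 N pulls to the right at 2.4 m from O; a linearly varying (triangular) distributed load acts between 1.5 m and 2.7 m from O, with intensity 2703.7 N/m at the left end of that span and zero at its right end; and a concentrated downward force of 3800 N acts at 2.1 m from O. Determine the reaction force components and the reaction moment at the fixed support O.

O_x = -2000 N, O_y = 5422 N, M_O = 11060 N·m

Resultant of the triangular load: ½ × 2703.7 × 1.2 = 1622.22 N, acting at 1.9 m from O (one-third of the span from the peak).
ΣF_x = 0: O_x + 2000 = 0 → O_x = -2000 N.
ΣF_y = 0: O_y − ½·2703.7·1.2 − 3800 = 0 → O_y = 5422 N.
ΣM about O: M_O − (½·2703.7·1.2)·1.9 − 3800·2.1 = 0 → M_O = 11060 N·m.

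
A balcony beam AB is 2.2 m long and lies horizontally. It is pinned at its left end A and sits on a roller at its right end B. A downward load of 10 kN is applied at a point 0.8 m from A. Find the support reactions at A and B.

A_x = 0, A_y = 6.364 kN, B_y = 3.636 kN

ΣM about A: B_y·2.2 − 10·0.8 = 0 → B_y = 8/2.2 = 3.63636 ≈ 3.636 kN.
ΣF_y = 0: A_y + 3.63636 − 10 = 0 → A_y = 6.364 kN.
ΣF_x = 0: no horizontal applied forces, so A_x = 0.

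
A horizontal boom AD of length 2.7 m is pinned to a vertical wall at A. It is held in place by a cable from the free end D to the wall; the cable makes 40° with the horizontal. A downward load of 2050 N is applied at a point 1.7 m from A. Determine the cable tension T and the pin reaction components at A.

T = 2008 N, A_x = 1538 N, A_y = 759.3 N

ΣM about A: T·sin40°·2.7 − 2050·1.7 = 0 → T = 3485/(2.7·0.642788) = 2008.03 ≈ 2008 N.
ΣF_x = 0: A_x − T·cos40° = 0 → A_x = 2008.03 × 0.766044 = 1538 N.
ΣF_y = 0: A_y + T·sin40° − 2050 = 0 → A_y = 2050 − 2008.03 × 0.642788 = 759.3 N.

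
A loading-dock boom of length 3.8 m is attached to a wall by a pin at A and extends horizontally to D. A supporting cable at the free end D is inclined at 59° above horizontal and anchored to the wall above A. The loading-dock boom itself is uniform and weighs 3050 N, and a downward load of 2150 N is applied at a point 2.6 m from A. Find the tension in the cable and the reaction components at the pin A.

ΣM about A: T·sin59°·3.8 − 3050·1.9 − 2150·2.6 = 0 → T = 11385/(3.8·0.857167) = 3495.3 ≈ 3495 N.
ΣF_x = 0: A_x − T·cos59° = 0 → A_x = 3495.3 × 0.515038 = 1800 N.
ΣF_y = 0: A_y + T·sin59° − 3050 − 2150 = 0 → A_y = 5200 − 3495.3 × 0.857167 = 2204 N.

T = 3495 N, A_x = 1800 N, A_y = 2204 N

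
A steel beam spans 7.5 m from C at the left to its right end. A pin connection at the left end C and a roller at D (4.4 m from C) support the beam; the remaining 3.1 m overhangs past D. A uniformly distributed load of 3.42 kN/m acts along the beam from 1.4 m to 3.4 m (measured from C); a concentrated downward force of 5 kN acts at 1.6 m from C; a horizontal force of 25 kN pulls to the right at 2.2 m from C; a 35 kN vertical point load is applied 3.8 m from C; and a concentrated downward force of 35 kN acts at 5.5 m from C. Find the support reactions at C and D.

C_x = -25.00 kN, C_y = 2.314 kN, D_y = 79.53 kN

Resultant of the distributed load: 3.42 × 2 = 6.84 kN at 2.4 m from C.
Moments about C: D_y·4.4 − (3.42·2)·2.4 − 5·1.6 − 35·3.8 − 35·5.5 = 0 → D_y = 349.916/4.4 = 79.5264 ≈ 79.53 kN.
ΣF_y = 0: C_y + 79.5264 − 3.42·2 − 5 − 35 − 35 = 0 → C_y = 2.314 kN.
ΣF_x = 0: C_x + 25 = 0 → C_x = -25.00 kN.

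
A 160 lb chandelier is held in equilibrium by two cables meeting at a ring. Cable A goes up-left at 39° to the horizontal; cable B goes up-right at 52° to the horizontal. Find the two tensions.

ΣF_x = 0: −T_A·cos39° + T_B·cos52° = 0 → T_B = 1.26229·T_A.
ΣF_y = 0: T_A·sin39° + T_B·sin52° = 160.
Substitute: T_A·(0.62932 + 1.26229·0.788011) = 160 → T_A = 98.5211 ≈ 98.52 lb.
Then T_B = 1.26229 × 98.5211 = 124.4 lb.

T_A = 98.52 lb, T_B = 124.4 lb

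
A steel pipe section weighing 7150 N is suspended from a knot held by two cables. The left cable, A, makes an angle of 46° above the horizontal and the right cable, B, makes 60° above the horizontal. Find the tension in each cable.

ΣF_x = 0: −T_A·cos46° + T_B·cos60° = 0 → T_B = 1.38932·T_A.
ΣF_y = 0: T_A·sin46° + T_B·sin60° = 7150.
Substitute: T_A·(0.71934 + 1.38932·0.866025) = 7150 → T_A = 3719.07 ≈ 3719 N.
Then T_B = 1.38932 × 3719.07 = 5167 N.

T_A = 3719 N, T_B = 5167 N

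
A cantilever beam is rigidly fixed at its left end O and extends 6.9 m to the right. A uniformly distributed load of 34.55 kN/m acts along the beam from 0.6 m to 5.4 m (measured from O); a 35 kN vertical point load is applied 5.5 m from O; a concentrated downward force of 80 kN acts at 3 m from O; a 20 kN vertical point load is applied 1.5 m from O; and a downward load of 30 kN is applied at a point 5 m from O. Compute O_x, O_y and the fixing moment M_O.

Resultant of the distributed load: 34.55 × 4.8 = 165.84 kN at 3 m from O.
ΣF_x = 0: O_x = 0.
ΣF_y = 0: O_y − 34.55·4.8 − 35 − 80 − 20 − 30 = 0 → O_y = 330.8 kN.
ΣM about O: M_O − (34.55·4.8)·3 − 35·5.5 − 80·3 − 20·1.5 − 30·5 = 0 → M_O = 1110 kN·m.

O_x = 0, O_y = 330.8 kN, M_O = 1110 kN·m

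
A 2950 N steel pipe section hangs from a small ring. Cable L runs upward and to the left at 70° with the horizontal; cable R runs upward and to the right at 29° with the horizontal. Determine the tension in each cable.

T_L = 2612 N, T_R = 1022 N

ΣF_x = 0: −T_L·cos70° + T_R·cos29° = 0 → T_R = 0.39105·T_L.
ΣF_y = 0: T_L·sin70° + T_R·sin29° = 2950.
Substitute: T_L·(0.939693 + 0.39105·0.48481) = 2950 → T_L = 2612.29 ≈ 2612 N.
Then T_R = 0.39105 × 2612.29 = 1022 N.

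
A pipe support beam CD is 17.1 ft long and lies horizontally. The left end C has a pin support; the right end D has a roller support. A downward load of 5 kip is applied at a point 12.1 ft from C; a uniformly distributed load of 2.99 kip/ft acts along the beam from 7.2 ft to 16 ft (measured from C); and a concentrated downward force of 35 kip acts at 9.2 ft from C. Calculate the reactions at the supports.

Resultant of the distributed load: 2.99 × 8.8 = 26.312 kip at 11.6 ft from C.
Moments about C: D_y·17.1 − 5·12.1 − (2.99·8.8)·11.6 − 35·9.2 = 0 → D_y = 687.7192/17.1 = 40.2175 ≈ 40.22 kip.
ΣF_y = 0: C_y + 40.2175 − 5 − 2.99·8.8 − 35 = 0 → C_y = 26.09 kip.
ΣF_x = 0: no horizontal applied forces, so C_x = 0.

C_x = 0, C_y = 26.09 kip, D_y = 40.22 kip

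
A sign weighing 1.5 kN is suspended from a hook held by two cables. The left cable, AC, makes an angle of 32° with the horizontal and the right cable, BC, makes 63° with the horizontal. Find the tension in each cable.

T_AC = 0.6836 kN, T_BC = 1.277 kN

ΣF_x = 0: −T_AC·cos32° + T_BC·cos63° = 0 → T_BC = 1.86799·T_AC.
ΣF_y = 0: T_AC·sin32° + T_BC·sin63° = 1.5.
Substitute: T_AC·(0.529919 + 1.86799·0.891007) = 1.5 → T_AC = 0.683586 ≈ 0.6836 kN.
Then T_BC = 1.86799 × 0.683586 = 1.277 kN.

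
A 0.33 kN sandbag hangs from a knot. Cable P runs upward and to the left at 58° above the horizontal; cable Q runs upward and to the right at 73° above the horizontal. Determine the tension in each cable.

ΣF_x = 0: −T_P·cos58° + T_Q·cos73° = 0 → T_Q = 1.81248·T_P.
ΣF_y = 0: T_P·sin58° + T_Q·sin73° = 0.33.
Substitute: T_P·(0.848048 + 1.81248·0.956305) = 0.33 → T_P = 0.127841 ≈ 0.1278 kN.
Then T_Q = 1.81248 × 0.127841 = 0.2317 kN.

T_P = 0.1278 kN, T_Q = 0.2317 kN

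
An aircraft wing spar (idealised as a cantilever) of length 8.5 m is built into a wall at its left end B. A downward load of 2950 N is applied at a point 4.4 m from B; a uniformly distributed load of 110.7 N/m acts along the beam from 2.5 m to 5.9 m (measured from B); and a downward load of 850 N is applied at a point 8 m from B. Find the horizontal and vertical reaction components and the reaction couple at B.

Resultant of the distributed load: 110.7 × 3.4 = 376.38 N at 4.2 m from B.
ΣF_x = 0: B_x = 0.
ΣF_y = 0: B_y − 2950 − 110.7·3.4 − 850 = 0 → B_y = 4176 N.
ΣM about B: M_B − 2950·4.4 − (110.7·3.4)·4.2 − 850·8 = 0 → M_B = 21360 N·m.

B_x = 0, B_y = 4176 N, M_B = 21360 N·m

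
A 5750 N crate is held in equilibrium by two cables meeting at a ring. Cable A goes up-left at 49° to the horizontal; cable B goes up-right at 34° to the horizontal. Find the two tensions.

ΣF_x = 0: −T_A·cos49° + T_B·cos34° = 0 → T_B = 0.79135·T_A.
ΣF_y = 0: T_A·sin49° + T_B·sin34° = 5750.
Substitute: T_A·(0.75471 + 0.79135·0.559193) = 5750 → T_A = 4802.76 ≈ 4803 N.
Then T_B = 0.79135 × 4802.76 = 3801 N.

T_A = 4803 N, T_B = 3801 N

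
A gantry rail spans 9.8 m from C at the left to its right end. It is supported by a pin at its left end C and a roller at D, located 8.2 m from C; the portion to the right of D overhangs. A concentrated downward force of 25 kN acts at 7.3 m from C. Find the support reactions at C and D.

Taking moments about C: D_y·8.2 − 25·7.3 = 0 → D_y = 182.5/8.2 = 22.2561 ≈ 22.26 kN.
ΣF_y = 0: C_y + 22.2561 − 25 = 0 → C_y = 2.744 kN.
ΣF_x = 0: no horizontal applied forces, so C_x = 0.

C_x = 0, C_y = 2.744 kN, D_y = 22.26 kN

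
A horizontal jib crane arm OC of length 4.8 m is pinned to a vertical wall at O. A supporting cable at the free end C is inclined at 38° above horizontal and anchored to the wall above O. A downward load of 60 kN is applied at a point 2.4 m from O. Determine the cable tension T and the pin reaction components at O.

T = 48.73 kN, O_x = 38.40 kN, O_y = 30.00 kN

ΣM about O: T·sin38°·4.8 − 60·2.4 = 0 → T = 144/(4.8·0.615661) = 48.7281 ≈ 48.73 kN.
ΣF_x = 0: O_x − T·cos38° = 0 → O_x = 48.7281 × 0.788011 = 38.40 kN.
ΣF_y = 0: O_y + T·sin38° − 60 = 0 → O_y = 60 − 48.7281 × 0.615661 = 30.00 kN.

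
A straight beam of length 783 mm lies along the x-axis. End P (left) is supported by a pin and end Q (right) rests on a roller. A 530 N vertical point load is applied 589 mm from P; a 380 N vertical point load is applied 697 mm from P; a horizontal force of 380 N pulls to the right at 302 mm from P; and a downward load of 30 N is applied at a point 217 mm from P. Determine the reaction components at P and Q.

P_x = -380.0 N, P_y = 194.7 N, Q_y = 745.3 N

ΣM about P: Q_y·783 − 530·589 − 380·697 − 30·217 = 0 → Q_y = 583540/783 = 745.262 ≈ 745.3 N.
ΣF_y = 0: P_y + 745.262 − 530 − 380 − 30 = 0 → P_y = 194.7 N.
ΣF_x = 0: P_x + 380 = 0 → P_x = -380.0 N.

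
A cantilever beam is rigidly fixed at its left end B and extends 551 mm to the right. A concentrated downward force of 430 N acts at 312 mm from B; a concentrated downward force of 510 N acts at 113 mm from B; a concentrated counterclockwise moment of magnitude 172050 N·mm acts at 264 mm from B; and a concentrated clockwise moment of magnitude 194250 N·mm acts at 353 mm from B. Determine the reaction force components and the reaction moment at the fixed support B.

B_x = 0, B_y = 940.0 N, M_B = 214000 N·mm

ΣF_x = 0: B_x = 0.
ΣF_y = 0: B_y − 430 − 510 = 0 → B_y = 940.0 N.
ΣM about B: M_B − 430·312 − 510·113 + 172050 − 194250 = 0 → M_B = 214000 N·mm.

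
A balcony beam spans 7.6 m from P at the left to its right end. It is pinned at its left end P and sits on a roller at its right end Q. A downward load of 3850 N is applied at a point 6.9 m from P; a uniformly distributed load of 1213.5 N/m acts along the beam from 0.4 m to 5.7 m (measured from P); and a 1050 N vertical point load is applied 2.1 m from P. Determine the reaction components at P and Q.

P_x = 0, P_y = 4965 N, Q_y = 6367 N

Resultant of the distributed load: 1213.5 × 5.3 = 6431.55 N at 3.05 m from P.
ΣM about P: Q_y·7.6 − 3850·6.9 − (1213.5·5.3)·3.05 − 1050·2.1 = 0 → Q_y = 48386.2275/7.6 = 6366.61 ≈ 6367 N.
ΣF_y = 0: P_y + 6366.61 − 3850 − 1213.5·5.3 − 1050 = 0 → P_y = 4965 N.
ΣF_x = 0: no horizontal applied forces, so P_x = 0.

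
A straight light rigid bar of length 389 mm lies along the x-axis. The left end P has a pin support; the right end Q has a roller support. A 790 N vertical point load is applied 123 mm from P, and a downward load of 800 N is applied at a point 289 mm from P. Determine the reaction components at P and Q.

P_x = 0, P_y = 745.9 N, Q_y = 844.1 N

Moments about P: Q_y·389 − 790·123 − 800·289 = 0 → Q_y = 328370/389 = 844.139 ≈ 844.1 N.
ΣF_y = 0: P_y + 844.139 − 790 − 800 = 0 → P_y = 745.9 N.
ΣF_x = 0: no horizontal applied forces, so P_x = 0.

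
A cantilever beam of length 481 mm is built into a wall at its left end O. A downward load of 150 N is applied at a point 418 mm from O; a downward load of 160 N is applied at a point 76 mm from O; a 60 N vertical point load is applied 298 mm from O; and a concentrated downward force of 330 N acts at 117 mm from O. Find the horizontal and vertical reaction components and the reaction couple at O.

O_x = 0, O_y = 700.0 N, M_O = 131400 N·mm

ΣF_x = 0: O_x = 0.
ΣF_y = 0: O_y − 150 − 160 − 60 − 330 = 0 → O_y = 700.0 N.
ΣM about O: M_O − 150·418 − 160·76 − 60·298 − 330·117 = 0 → M_O = 131400 N·mm.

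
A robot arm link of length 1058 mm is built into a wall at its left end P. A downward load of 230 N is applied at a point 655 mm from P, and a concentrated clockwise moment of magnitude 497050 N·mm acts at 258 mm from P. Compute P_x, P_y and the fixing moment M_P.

ΣF_x = 0: P_x = 0.
ΣF_y = 0: P_y − 230 = 0 → P_y = 230.0 N.
ΣM about P: M_P − 230·655 − 497050 = 0 → M_P = 647700 N·mm.

P_x = 0, P_y = 230.0 N, M_P = 647700 N·mm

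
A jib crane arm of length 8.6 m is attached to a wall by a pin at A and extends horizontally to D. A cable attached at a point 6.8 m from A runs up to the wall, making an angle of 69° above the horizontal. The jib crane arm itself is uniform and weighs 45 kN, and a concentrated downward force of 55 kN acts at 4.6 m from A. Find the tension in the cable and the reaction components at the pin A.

T = 70.33 kN, A_x = 25.21 kN, A_y = 34.34 kN

ΣM about A: T·sin69°·6.8 − 45·4.3 − 55·4.6 = 0 → T = 446.5/(6.8·0.93358) = 70.3333 ≈ 70.33 kN.
ΣF_x = 0: A_x − T·cos69° = 0 → A_x = 70.3333 × 0.358368 = 25.21 kN.
ΣF_y = 0: A_y + T·sin69° − 45 − 55 = 0 → A_y = 100 − 70.3333 × 0.93358 = 34.34 kN.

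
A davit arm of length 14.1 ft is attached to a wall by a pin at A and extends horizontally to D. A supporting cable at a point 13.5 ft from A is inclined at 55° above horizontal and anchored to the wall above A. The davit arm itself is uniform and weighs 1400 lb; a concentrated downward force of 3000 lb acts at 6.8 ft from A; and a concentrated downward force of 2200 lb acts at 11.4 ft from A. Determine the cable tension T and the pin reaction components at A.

ΣM about A: T·sin55°·13.5 − 1400·7.05 − 3000·6.8 − 2200·11.4 = 0 → T = 55350/(13.5·0.819152) = 5005.18 ≈ 5005 lb.
ΣF_x = 0: A_x − T·cos55° = 0 → A_x = 5005.18 × 0.573576 = 2871 lb.
ΣF_y = 0: A_y + T·sin55° − 1400 − 3000 − 2200 = 0 → A_y = 6600 − 5005.18 × 0.819152 = 2500 lb.

T = 5005 lb, A_x = 2871 lb, A_y = 2500 lb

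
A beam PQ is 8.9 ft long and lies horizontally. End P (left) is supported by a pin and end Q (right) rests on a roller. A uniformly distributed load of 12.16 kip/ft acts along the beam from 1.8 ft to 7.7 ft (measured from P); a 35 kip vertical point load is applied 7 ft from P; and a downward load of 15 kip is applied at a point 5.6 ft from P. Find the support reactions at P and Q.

Resultant of the distributed load: 12.16 × 5.9 = 71.744 kip at 4.75 ft from P.
Moments about P: Q_y·8.9 − (12.16·5.9)·4.75 − 35·7 − 15·5.6 = 0 → Q_y = 669.784/8.9 = 75.2566 ≈ 75.26 kip.
ΣF_y = 0: P_y + 75.2566 − 12.16·5.9 − 35 − 15 = 0 → P_y = 46.49 kip.
ΣF_x = 0: no horizontal applied forces, so P_x = 0.

P_x = 0, P_y = 46.49 kip, Q_y = 75.26 kip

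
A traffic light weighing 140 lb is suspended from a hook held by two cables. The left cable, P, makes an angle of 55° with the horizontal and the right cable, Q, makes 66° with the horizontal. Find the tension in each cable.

T_P = 66.43 lb, T_Q = 93.68 lb

ΣF_x = 0: −T_P·cos55° + T_Q·cos66° = 0 → T_Q = 1.41019·T_P.
ΣF_y = 0: T_P·sin55° + T_Q·sin66° = 140.
Substitute: T_P·(0.819152 + 1.41019·0.913545) = 140 → T_P = 66.4318 ≈ 66.43 lb.
Then T_Q = 1.41019 × 66.4318 = 93.68 lb.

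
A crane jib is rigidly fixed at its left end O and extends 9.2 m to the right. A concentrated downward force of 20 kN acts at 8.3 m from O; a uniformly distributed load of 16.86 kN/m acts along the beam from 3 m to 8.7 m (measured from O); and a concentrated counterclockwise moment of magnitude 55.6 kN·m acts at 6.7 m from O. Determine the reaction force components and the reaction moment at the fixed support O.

O_x = 0, O_y = 116.1 kN, M_O = 672.6 kN·m

Resultant of the distributed load: 16.86 × 5.7 = 96.102 kN at 5.85 m from O.
ΣF_x = 0: O_x = 0.
ΣF_y = 0: O_y − 20 − 16.86·5.7 = 0 → O_y = 116.1 kN.
ΣM about O: M_O − 20·8.3 − (16.86·5.7)·5.85 + 55.6 = 0 → M_O = 672.6 kN·m.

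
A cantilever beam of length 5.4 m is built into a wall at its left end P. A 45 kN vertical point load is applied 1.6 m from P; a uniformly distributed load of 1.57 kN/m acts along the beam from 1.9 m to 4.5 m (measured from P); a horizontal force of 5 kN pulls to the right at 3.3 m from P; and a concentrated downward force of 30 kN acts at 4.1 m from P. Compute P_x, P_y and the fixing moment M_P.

Resultant of the distributed load: 1.57 × 2.6 = 4.082 kN at 3.2 m from P.
ΣF_x = 0: P_x + 5 = 0 → P_x = -5.000 kN.
ΣF_y = 0: P_y − 45 − 1.57·2.6 − 30 = 0 → P_y = 79.08 kN.
ΣM about P: M_P − 45·1.6 − (1.57·2.6)·3.2 − 30·4.1 = 0 → M_P = 208.1 kN·m.

P_x = -5.000 kN, P_y = 79.08 kN, M_P = 208.1 kN·m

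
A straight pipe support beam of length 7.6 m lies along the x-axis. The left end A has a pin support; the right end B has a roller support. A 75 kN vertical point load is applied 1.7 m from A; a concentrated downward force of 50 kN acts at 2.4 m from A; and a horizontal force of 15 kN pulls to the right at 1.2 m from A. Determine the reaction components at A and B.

A_x = -15.00 kN, A_y = 92.43 kN, B_y = 32.57 kN

Moments about A: B_y·7.6 − 75·1.7 − 50·2.4 = 0 → B_y = 247.5/7.6 = 32.5658 ≈ 32.57 kN.
ΣF_y = 0: A_y + 32.5658 − 75 − 50 = 0 → A_y = 92.43 kN.
ΣF_x = 0: A_x + 15 = 0 → A_x = -15.00 kN.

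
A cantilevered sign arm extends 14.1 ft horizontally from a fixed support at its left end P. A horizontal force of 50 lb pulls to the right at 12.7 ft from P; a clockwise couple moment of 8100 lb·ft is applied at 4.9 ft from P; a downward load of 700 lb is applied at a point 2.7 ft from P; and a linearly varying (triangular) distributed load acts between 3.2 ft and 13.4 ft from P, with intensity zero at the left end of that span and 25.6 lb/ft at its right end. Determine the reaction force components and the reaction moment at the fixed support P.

P_x = -50.00 lb, P_y = 830.6 lb, M_P = 11300 lb·ft

Resultant of the triangular load: ½ × 25.6 × 10.2 = 130.56 lb, acting at 10 ft from P (one-third of the span from the peak).
ΣF_x = 0: P_x + 50 = 0 → P_x = -50.00 lb.
ΣF_y = 0: P_y − 700 − ½·25.6·10.2 = 0 → P_y = 830.6 lb.
ΣM about P: M_P − 8100 − 700·2.7 − (½·25.6·10.2)·10 = 0 → M_P = 11300 lb·ft.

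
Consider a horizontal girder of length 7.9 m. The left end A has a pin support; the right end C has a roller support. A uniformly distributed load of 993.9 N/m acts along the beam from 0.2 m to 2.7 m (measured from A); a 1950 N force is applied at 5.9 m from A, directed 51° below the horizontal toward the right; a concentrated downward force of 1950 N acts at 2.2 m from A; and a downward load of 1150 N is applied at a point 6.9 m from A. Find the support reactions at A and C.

Resultant of the distributed load: 993.9 × 2.5 = 2484.75 N at 1.45 m from A.
ΣM about A: C_y·7.9 − (993.9·2.5)·1.45 − 1950·sin51°·5.9 − 1950·2.2 − 1150·6.9 = 0 → C_y = 24769/7.9 = 3135.32 ≈ 3135 N.
ΣF_y = 0: A_y + 3135.32 − 993.9·2.5 − 1950·sin51° − 1950 − 1150 = 0 → A_y = 3965 N.
ΣF_x = 0: A_x + 1950·cos51° = 0 → A_x = -1227 N.

A_x = -1227 N, A_y = 3965 N, C_y = 3135 N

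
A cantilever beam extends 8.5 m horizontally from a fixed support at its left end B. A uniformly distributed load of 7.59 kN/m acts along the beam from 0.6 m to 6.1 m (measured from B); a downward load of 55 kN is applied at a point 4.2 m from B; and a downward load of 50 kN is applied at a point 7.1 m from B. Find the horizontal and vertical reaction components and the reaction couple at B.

Resultant of the distributed load: 7.59 × 5.5 = 41.745 kN at 3.35 m from B.
ΣF_x = 0: B_x = 0.
ΣF_y = 0: B_y − 7.59·5.5 − 55 − 50 = 0 → B_y = 146.7 kN.
ΣM about B: M_B − (7.59·5.5)·3.35 − 55·4.2 − 50·7.1 = 0 → M_B = 725.8 kN·m.

B_x = 0, B_y = 146.7 kN, M_B = 725.8 kN·m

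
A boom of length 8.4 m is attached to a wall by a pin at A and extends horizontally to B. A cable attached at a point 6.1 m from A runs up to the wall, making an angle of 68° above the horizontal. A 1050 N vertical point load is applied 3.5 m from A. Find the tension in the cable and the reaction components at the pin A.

T = 649.8 N, A_x = 243.4 N, A_y = 447.5 N

ΣM about A: T·sin68°·6.1 − 1050·3.5 = 0 → T = 3675/(6.1·0.927184) = 649.773 ≈ 649.8 N.
ΣF_x = 0: A_x − T·cos68° = 0 → A_x = 649.773 × 0.374607 = 243.4 N.
ΣF_y = 0: A_y + T·sin68° − 1050 = 0 → A_y = 1050 − 649.773 × 0.927184 = 447.5 N.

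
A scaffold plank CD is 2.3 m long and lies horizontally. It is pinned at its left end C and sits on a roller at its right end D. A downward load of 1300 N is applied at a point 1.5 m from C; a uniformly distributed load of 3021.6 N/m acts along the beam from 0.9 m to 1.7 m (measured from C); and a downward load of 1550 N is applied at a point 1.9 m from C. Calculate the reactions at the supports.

C_x = 0, C_y = 1773 N, D_y = 3495 N

Resultant of the distributed load: 3021.6 × 0.8 = 2417.28 N at 1.3 m from C.
Taking moments about C: D_y·2.3 − 1300·1.5 − (3021.6·0.8)·1.3 − 1550·1.9 = 0 → D_y = 8037.464/2.3 = 3494.55 ≈ 3495 N.
ΣF_y = 0: C_y + 3494.55 − 1300 − 3021.6·0.8 − 1550 = 0 → C_y = 1773 N.
ΣF_x = 0: no horizontal applied forces, so C_x = 0.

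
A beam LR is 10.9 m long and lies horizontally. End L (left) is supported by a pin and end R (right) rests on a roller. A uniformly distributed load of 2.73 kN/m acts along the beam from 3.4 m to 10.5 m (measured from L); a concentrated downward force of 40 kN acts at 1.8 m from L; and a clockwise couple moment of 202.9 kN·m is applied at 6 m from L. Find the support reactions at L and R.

L_x = 0, L_y = 21.80 kN, R_y = 37.58 kN

Resultant of the distributed load: 2.73 × 7.1 = 19.383 kN at 6.95 m from L.
ΣM about L: R_y·10.9 − (2.73·7.1)·6.95 − 40·1.8 − 202.9 = 0 → R_y = 409.61185/10.9 = 37.5791 ≈ 37.58 kN.
ΣF_y = 0: L_y + 37.5791 − 2.73·7.1 − 40 = 0 → L_y = 21.80 kN.
ΣF_x = 0: no horizontal applied forces, so L_x = 0.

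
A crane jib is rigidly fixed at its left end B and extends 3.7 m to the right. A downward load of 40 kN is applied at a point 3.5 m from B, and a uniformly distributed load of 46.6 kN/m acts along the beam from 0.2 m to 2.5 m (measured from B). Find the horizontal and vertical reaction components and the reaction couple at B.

Resultant of the distributed load: 46.6 × 2.3 = 107.18 kN at 1.35 m from B.
ΣF_x = 0: B_x = 0.
ΣF_y = 0: B_y − 40 − 46.6·2.3 = 0 → B_y = 147.2 kN.
ΣM about B: M_B − 40·3.5 − (46.6·2.3)·1.35 = 0 → M_B = 284.7 kN·m.

B_x = 0, B_y = 147.2 kN, M_B = 284.7 kN·m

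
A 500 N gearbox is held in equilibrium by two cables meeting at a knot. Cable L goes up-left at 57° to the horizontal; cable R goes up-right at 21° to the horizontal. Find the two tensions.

T_L = 477.2 N, T_R = 278.4 N

ΣF_x = 0: −T_L·cos57° + T_R·cos21° = 0 → T_R = 0.583387·T_L.
ΣF_y = 0: T_L·sin57° + T_R·sin21° = 500.
Substitute: T_L·(0.838671 + 0.583387·0.358368) = 500 → T_L = 477.218 ≈ 477.2 N.
Then T_R = 0.583387 × 477.218 = 278.4 N.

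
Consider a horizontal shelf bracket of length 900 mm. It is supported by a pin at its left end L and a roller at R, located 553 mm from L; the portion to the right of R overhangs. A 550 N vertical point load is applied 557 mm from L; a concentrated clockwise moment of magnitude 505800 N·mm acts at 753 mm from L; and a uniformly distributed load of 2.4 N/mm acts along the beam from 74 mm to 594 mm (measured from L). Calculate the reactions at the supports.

L_x = 0, L_y = -424.4 N, R_y = 2222 N

Resultant of the distributed load: 2.4 × 520 = 1248 N at 334 mm from L.
Taking moments about L: R_y·553 − 550·557 − 505800 − (2.4·520)·334 = 0 → R_y = 1228982/553 = 2222.39 ≈ 2222 N.
ΣF_y = 0: L_y + 2222.39 − 550 − 2.4·520 = 0 → L_y = -424.4 N.
ΣF_x = 0: no horizontal applied forces, so L_x = 0.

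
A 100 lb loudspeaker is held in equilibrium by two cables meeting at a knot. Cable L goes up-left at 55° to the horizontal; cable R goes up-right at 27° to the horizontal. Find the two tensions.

ΣF_x = 0: −T_L·cos55° + T_R·cos27° = 0 → T_R = 0.64374·T_L.
ΣF_y = 0: T_L·sin55° + T_R·sin27° = 100.
Substitute: T_L·(0.819152 + 0.64374·0.45399) = 100 → T_L = 89.9763 ≈ 89.98 lb.
Then T_R = 0.64374 × 89.9763 = 57.92 lb.

T_L = 89.98 lb, T_R = 57.92 lb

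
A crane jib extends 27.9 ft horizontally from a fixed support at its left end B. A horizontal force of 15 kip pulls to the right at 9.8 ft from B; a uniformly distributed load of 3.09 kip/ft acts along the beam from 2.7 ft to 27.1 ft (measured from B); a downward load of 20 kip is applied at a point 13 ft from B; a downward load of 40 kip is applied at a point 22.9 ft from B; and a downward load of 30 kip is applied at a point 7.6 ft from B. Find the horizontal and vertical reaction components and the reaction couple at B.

B_x = -15.00 kip, B_y = 165.4 kip, M_B = 2527 kip·ft

Resultant of the distributed load: 3.09 × 24.4 = 75.396 kip at 14.9 ft from B.
ΣF_x = 0: B_x + 15 = 0 → B_x = -15.00 kip.
ΣF_y = 0: B_y − 3.09·24.4 − 20 − 40 − 30 = 0 → B_y = 165.4 kip.
ΣM about B: M_B − (3.09·24.4)·14.9 − 20·13 − 40·22.9 − 30·7.6 = 0 → M_B = 2527 kip·ft.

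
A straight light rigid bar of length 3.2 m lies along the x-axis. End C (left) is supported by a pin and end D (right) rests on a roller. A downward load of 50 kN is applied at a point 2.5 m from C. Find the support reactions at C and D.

C_x = 0, C_y = 10.94 kN, D_y = 39.06 kN

ΣM about C: D_y·3.2 − 50·2.5 = 0 → D_y = 125/3.2 = 39.0625 ≈ 39.06 kN.
ΣF_y = 0: C_y + 39.0625 − 50 = 0 → C_y = 10.94 kN.
ΣF_x = 0: no horizontal applied forces, so C_x = 0.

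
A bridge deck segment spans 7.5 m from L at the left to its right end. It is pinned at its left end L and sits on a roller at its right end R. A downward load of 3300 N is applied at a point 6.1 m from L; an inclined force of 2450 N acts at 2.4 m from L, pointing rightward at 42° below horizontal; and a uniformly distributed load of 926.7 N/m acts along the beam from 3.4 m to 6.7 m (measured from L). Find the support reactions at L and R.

L_x = -1821 N, L_y = 2730 N, R_y = 5268 N

Resultant of the distributed load: 926.7 × 3.3 = 3058.11 N at 5.05 m from L.
Moments about L: R_y·7.5 − 3300·6.1 − 2450·sin42°·2.4 − (926.7·3.3)·5.05 = 0 → R_y = 39507.9/7.5 = 5267.72 ≈ 5268 N.
ΣF_y = 0: L_y + 5267.72 − 3300 − 2450·sin42° − 926.7·3.3 = 0 → L_y = 2730 N.
ΣF_x = 0: L_x + 2450·cos42° = 0 → L_x = -1821 N.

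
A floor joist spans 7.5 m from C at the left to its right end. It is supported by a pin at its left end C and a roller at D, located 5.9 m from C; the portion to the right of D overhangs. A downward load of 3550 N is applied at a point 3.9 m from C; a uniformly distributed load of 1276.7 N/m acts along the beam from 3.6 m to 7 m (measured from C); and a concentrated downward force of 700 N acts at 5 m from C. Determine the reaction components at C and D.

Resultant of the distributed load: 1276.7 × 3.4 = 4340.78 N at 5.3 m from C.
Moments about C: D_y·5.9 − 3550·3.9 − (1276.7·3.4)·5.3 − 700·5 = 0 → D_y = 40351.134/5.9 = 6839.18 ≈ 6839 N.
ΣF_y = 0: C_y + 6839.18 − 3550 − 1276.7·3.4 − 700 = 0 → C_y = 1752 N.
ΣF_x = 0: no horizontal applied forces, so C_x = 0.

C_x = 0, C_y = 1752 N, D_y = 6839 N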